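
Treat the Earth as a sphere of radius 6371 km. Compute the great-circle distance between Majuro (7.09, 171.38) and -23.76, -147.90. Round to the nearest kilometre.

Δλ = -147.90 − 171.38 = -319.28°; wrapped into (−180°, 180°]: 40.72°.
Δφ = -23.76 − 7.09 = -30.85°.
a = sin²(Δφ/2) + cos φ₁ · cos φ₂ · sin²(Δλ/2) = 0.180683.
c = 2·atan2(√a, √(1−a)) = 0.87808 rad → d = 6371·c ≈ 5594.22 km.

5594 km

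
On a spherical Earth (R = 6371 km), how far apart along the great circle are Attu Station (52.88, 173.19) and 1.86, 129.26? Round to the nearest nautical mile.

Δλ = 129.26 − 173.19 = -43.93°.
Δφ = 1.86 − 52.88 = -51.02°.
a = sin²(Δφ/2) + cos φ₁ · cos φ₂ · sin²(Δλ/2) = 0.269862.
c = 2·atan2(√a, √(1−a)) = 1.09249 rad → d = 6371·c ≈ 6960.26 km ≈ 3758.24 nmi.

3758 nmi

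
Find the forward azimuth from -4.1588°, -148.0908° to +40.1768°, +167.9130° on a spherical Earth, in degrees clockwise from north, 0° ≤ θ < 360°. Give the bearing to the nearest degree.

322°

Δλ = 167.9130 − -148.0908 = 316.0038°; wrapped into (−180°, 180°]: -43.9962°.
θ = atan2( sin Δλ · cos φ₂ , cos φ₁ · sin φ₂ − sin φ₁ · cos φ₂ · cos Δλ )
  = atan2(-0.53072, 0.68331) = -37.836° → normalised to [0°, 360°): 322.164°.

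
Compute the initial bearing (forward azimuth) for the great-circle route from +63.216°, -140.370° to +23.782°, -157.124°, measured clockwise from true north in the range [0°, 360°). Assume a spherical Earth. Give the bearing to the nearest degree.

204°

Δλ = -157.124 − -140.370 = -16.754°.
θ = atan2( sin Δλ · cos φ₂ , cos φ₁ · sin φ₂ − sin φ₁ · cos φ₂ · cos Δλ )
  = atan2(-0.26379, -0.60051) = -156.286° → normalised to [0°, 360°): 203.714°.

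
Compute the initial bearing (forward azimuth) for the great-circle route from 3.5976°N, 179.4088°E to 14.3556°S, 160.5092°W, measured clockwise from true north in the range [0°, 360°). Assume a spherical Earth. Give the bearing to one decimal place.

132.5°

Δλ = -160.5092 − 179.4088 = -339.9180°; wrapped into (−180°, 180°]: 20.0820°.
θ = atan2( sin Δλ · cos φ₂ , cos φ₁ · sin φ₂ − sin φ₁ · cos φ₂ · cos Δλ )
  = atan2(0.33264, -0.30454) = 132.475° → normalised to [0°, 360°): 132.475°.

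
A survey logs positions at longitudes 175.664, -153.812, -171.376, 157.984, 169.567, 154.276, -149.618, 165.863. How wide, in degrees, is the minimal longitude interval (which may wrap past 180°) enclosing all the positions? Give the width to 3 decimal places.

Sort the longitudes: -171.376°, -153.812°, -149.618°, +154.276°, +157.984°, +165.863°, +169.567°, +175.664°.
Eastward gaps between consecutive values (wrapping around): 17.564°, 4.194°, 303.894°, 3.708°, 7.879°, 3.704°, 6.097°, 12.960°.
Largest gap = 303.894° ⇒ minimal covering band is its complement: 360° − 303.894° = 56.106°.
Band runs from +154.276° eastward to -149.618°, crossing the antimeridian.

56.106°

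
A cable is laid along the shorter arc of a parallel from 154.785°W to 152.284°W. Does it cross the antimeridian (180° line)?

No

Signed shortest Δλ = ((-152.284 − -154.785 + 180) mod 360) − 180 = 2.501°.
Going east by 2.501° from -154.785° reaches -152.284° without touching 180°.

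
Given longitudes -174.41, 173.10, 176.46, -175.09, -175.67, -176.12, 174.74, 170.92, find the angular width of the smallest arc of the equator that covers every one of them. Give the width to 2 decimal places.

Sort the longitudes: -176.12°, -175.67°, -175.09°, -174.41°, +170.92°, +173.10°, +174.74°, +176.46°.
Eastward gaps between consecutive values (wrapping around): 0.45°, 0.58°, 0.68°, 345.33°, 2.18°, 1.64°, 1.72°, 7.42°.
Largest gap = 345.33° ⇒ minimal covering band is its complement: 360° − 345.33° = 14.67°.
Band runs from +170.92° eastward to -174.41°, crossing the antimeridian.

14.67°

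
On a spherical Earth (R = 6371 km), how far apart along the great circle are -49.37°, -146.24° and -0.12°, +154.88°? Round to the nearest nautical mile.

4217 nmi

Δλ = 154.88 − -146.24 = 301.12°; wrapped into (−180°, 180°]: -58.88°.
Δφ = -0.12 − -49.37 = 49.25°.
a = sin²(Δφ/2) + cos φ₁ · cos φ₂ · sin²(Δλ/2) = 0.330932.
c = 2·atan2(√a, √(1−a)) = 1.22586 rad → d = 6371·c ≈ 7809.96 km ≈ 4217.04 nmi.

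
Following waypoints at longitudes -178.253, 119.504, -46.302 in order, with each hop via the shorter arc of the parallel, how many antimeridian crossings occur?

Leg 1: -178.253° → +119.504°, shortest Δλ = -62.243° (west) — crosses 180°.
Leg 2: +119.504° → -46.302°, shortest Δλ = -165.806° (west) — does not cross 180°.
Total crossings: 1.

1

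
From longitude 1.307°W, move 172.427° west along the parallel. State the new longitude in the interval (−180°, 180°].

173.734°W

Start at -1.307°; shift −172.427° → -173.734°.
-173.734° already lies in (−180°, 180°].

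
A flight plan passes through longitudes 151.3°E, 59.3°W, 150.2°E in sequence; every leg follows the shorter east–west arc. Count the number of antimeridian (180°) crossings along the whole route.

Leg 1: +151.3° → -59.3°, shortest Δλ = 149.4° (east) — crosses 180°.
Leg 2: -59.3° → +150.2°, shortest Δλ = -150.5° (west) — crosses 180°.
Total crossings: 2.

2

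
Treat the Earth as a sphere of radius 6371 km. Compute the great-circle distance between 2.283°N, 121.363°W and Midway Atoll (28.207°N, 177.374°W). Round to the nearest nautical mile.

Δλ = -177.374 − -121.363 = -56.011°.
Δφ = 28.207 − 2.283 = 25.924°.
a = sin²(Δφ/2) + cos φ₁ · cos φ₂ · sin²(Δλ/2) = 0.244458.
c = 2·atan2(√a, √(1−a)) = 1.03435 rad → d = 6371·c ≈ 6589.85 km ≈ 3558.24 nmi.

3558 nmi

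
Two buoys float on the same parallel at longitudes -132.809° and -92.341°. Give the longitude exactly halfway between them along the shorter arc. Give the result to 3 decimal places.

-112.575°

Signed shortest Δλ from -132.809° to -92.341° is +40.468°.
Midpoint longitude = -132.809° + (+40.468°)/2 = -132.809° + 20.234° = -112.575°.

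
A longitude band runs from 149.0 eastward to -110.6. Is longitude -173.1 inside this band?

Band width going east from +149.0° to -110.6°: ((-110.6 − 149.0) mod 360) = 100.4°.
Offset of -173.1° east of the west edge: ((-173.1 − 149.0) mod 360) = 37.9°.
37.9° ≤ 100.4° ⇒ inside.

Yes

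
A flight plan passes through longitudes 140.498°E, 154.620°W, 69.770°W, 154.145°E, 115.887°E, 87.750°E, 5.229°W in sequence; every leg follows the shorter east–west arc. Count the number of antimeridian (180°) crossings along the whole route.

2

Leg 1: +140.498° → -154.620°, shortest Δλ = 64.882° (east) — crosses 180°.
Leg 2: -154.620° → -69.770°, shortest Δλ = 84.85° (east) — does not cross 180°.
Leg 3: -69.770° → +154.145°, shortest Δλ = -136.085° (west) — crosses 180°.
Leg 4: +154.145° → +115.887°, shortest Δλ = -38.258° (west) — does not cross 180°.
Leg 5: +115.887° → +87.750°, shortest Δλ = -28.137° (west) — does not cross 180°.
Leg 6: +87.750° → -5.229°, shortest Δλ = -92.979° (west) — does not cross 180°.
Total crossings: 2.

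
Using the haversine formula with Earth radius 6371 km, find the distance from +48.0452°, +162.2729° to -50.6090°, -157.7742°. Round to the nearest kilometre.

11614 km

Δλ = -157.7742 − 162.2729 = -320.0471°; wrapped into (−180°, 180°]: 39.9529°.
Δφ = -50.6090 − 48.0452 = -98.6542°.
a = sin²(Δφ/2) + cos φ₁ · cos φ₂ · sin²(Δλ/2) = 0.624753.
c = 2·atan2(√a, √(1−a)) = 1.82297 rad → d = 6371·c ≈ 11614.12 km.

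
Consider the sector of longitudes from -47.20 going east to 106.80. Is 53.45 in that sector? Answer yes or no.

Band width going east from -47.20° to +106.80°: ((106.80 − -47.20) mod 360) = 154.00°.
Offset of +53.45° east of the west edge: ((53.45 − -47.20) mod 360) = 100.65°.
100.65° ≤ 154.00° ⇒ inside.

Yes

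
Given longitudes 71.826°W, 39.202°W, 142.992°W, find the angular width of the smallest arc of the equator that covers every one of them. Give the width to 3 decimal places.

103.790°

Sort the longitudes: -142.992°, -71.826°, -39.202°.
Eastward gaps between consecutive values (wrapping around): 71.166°, 32.624°, 256.210°.
Largest gap = 256.210° ⇒ minimal covering band is its complement: 360° − 256.210° = 103.790°.
Band runs from -142.992° eastward to -39.202°.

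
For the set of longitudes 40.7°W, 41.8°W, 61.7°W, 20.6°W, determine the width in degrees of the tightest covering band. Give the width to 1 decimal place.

41.1°

Sort the longitudes: -61.7°, -41.8°, -40.7°, -20.6°.
Eastward gaps between consecutive values (wrapping around): 19.9°, 1.1°, 20.1°, 318.9°.
Largest gap = 318.9° ⇒ minimal covering band is its complement: 360° − 318.9° = 41.1°.
Band runs from -61.7° eastward to -20.6°.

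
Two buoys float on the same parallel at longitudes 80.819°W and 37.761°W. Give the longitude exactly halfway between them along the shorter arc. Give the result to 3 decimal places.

59.290°W

Signed shortest Δλ from -80.819° to -37.761° is +43.058°.
Midpoint longitude = -80.819° + (+43.058°)/2 = -80.819° + 21.529° = -59.290°.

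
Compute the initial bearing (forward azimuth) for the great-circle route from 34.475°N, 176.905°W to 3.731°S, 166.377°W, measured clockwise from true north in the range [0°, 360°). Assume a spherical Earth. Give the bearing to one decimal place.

163.3°

Δλ = -166.377 − -176.905 = 10.528°.
θ = atan2( sin Δλ · cos φ₂ , cos φ₁ · sin φ₂ − sin φ₁ · cos φ₂ · cos Δλ )
  = atan2(0.18233, -0.60898) = 163.332° → normalised to [0°, 360°): 163.332°.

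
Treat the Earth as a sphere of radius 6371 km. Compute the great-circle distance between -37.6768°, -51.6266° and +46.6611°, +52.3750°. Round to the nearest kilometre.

Δλ = 52.3750 − -51.6266 = 104.0016°.
Δφ = 46.6611 − -37.6768 = 84.3379°.
a = sin²(Δφ/2) + cos φ₁ · cos φ₂ · sin²(Δλ/2) = 0.787980.
c = 2·atan2(√a, √(1−a)) = 2.18458 rad → d = 6371·c ≈ 13917.93 km.

13918 km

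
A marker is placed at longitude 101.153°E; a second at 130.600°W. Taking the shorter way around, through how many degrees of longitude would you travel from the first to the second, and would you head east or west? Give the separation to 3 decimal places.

Raw difference: -130.600 − 101.153 = -231.753°.
Normalise into (−180°, 180°]: -231.753° + 360° = 128.247°.
Positive ⇒ the second point lies to the east; separation 128.247°.

128.247° east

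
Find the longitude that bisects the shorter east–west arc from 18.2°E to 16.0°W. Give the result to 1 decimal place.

Signed shortest Δλ from +18.2° to -16.0° is -34.2°.
Midpoint longitude = +18.2° + (-34.2°)/2 = +18.2° − 17.1° = +1.1°.

1.1°E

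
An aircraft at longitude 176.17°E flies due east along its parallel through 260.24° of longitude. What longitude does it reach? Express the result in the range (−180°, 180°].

Start at +176.17°; shift +260.24° → +436.41°.
+436.41° lies outside (−180°, 180°]; subtract 360° → +76.41°.

76.41°E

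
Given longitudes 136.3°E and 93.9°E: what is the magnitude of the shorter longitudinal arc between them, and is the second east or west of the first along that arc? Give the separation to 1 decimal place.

42.4° west

Raw difference: 93.9 − 136.3 = -42.4°.
Normalise into (−180°, 180°]: -42.4° stays -42.4°.
Negative ⇒ the second point lies to the west; separation 42.4°.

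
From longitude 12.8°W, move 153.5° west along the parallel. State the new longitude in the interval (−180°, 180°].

166.3°W

Start at -12.8°; shift −153.5° → -166.3°.
-166.3° already lies in (−180°, 180°].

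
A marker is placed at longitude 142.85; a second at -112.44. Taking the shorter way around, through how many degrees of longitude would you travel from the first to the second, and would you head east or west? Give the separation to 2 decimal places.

104.71° east

Raw difference: -112.44 − 142.85 = -255.29°.
Normalise into (−180°, 180°]: -255.29° + 360° = 104.71°.
Positive ⇒ the second point lies to the east; separation 104.71°.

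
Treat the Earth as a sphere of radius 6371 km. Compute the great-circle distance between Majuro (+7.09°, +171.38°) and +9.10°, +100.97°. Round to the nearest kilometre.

Δλ = 100.97 − 171.38 = -70.41°.
Δφ = 9.10 − 7.09 = 2.01°.
a = sin²(Δφ/2) + cos φ₁ · cos φ₂ · sin²(Δλ/2) = 0.325972.
c = 2·atan2(√a, √(1−a)) = 1.21530 rad → d = 6371·c ≈ 7742.67 km.

7743 km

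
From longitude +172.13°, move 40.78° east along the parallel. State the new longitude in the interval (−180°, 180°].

-147.09°

Start at +172.13°; shift +40.78° → +212.91°.
+212.91° lies outside (−180°, 180°]; subtract 360° → -147.09°.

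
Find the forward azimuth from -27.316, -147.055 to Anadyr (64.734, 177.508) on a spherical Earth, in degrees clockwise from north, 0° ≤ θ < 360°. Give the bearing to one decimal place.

345.6°

Δλ = 177.508 − -147.055 = 324.563°; wrapped into (−180°, 180°]: -35.437°.
θ = atan2( sin Δλ · cos φ₂ , cos φ₁ · sin φ₂ − sin φ₁ · cos φ₂ · cos Δλ )
  = atan2(-0.24747, 0.96308) = -14.411° → normalised to [0°, 360°): 345.589°.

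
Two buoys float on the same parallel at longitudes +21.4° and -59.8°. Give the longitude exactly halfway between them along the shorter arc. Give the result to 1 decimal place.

Signed shortest Δλ from +21.4° to -59.8° is -81.2°.
Midpoint longitude = +21.4° + (-81.2°)/2 = +21.4° − 40.6° = -19.2°.

-19.2°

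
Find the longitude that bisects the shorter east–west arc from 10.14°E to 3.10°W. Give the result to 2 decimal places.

3.52°E

Signed shortest Δλ from +10.14° to -3.10° is -13.24°.
Midpoint longitude = +10.14° + (-13.24°)/2 = +10.14° − 6.62° = +3.52°.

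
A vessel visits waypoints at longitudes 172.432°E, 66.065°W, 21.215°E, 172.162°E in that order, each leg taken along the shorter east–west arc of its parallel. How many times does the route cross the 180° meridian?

1

Leg 1: +172.432° → -66.065°, shortest Δλ = 121.503° (east) — crosses 180°.
Leg 2: -66.065° → +21.215°, shortest Δλ = 87.28° (east) — does not cross 180°.
Leg 3: +21.215° → +172.162°, shortest Δλ = 150.947° (east) — does not cross 180°.
Total crossings: 1.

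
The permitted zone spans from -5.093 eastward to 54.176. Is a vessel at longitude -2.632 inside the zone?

Yes

Band width going east from -5.093° to +54.176°: ((54.176 − -5.093) mod 360) = 59.269°.
Offset of -2.632° east of the west edge: ((-2.632 − -5.093) mod 360) = 2.461°.
2.461° ≤ 59.269° ⇒ inside.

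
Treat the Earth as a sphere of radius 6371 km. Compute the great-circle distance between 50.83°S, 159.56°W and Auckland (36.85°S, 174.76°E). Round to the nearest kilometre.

2558 km

Δλ = 174.76 − -159.56 = 334.32°; wrapped into (−180°, 180°]: -25.68°.
Δφ = -36.85 − -50.83 = 13.98°.
a = sin²(Δφ/2) + cos φ₁ · cos φ₂ · sin²(Δλ/2) = 0.039771.
c = 2·atan2(√a, √(1−a)) = 0.40155 rad → d = 6371·c ≈ 2558.25 km.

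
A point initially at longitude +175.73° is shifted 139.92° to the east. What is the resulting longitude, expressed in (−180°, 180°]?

Start at +175.73°; shift +139.92° → +315.65°.
+315.65° lies outside (−180°, 180°]; subtract 360° → -44.35°.

-44.35°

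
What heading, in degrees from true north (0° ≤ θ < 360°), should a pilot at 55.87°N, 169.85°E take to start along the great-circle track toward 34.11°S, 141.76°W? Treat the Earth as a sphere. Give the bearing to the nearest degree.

Δλ = -141.76 − 169.85 = -311.61°; wrapped into (−180°, 180°]: 48.39°.
θ = atan2( sin Δλ · cos φ₂ , cos φ₁ · sin φ₂ − sin φ₁ · cos φ₂ · cos Δλ )
  = atan2(0.61905, -0.76976) = 141.193° → normalised to [0°, 360°): 141.193°.

141°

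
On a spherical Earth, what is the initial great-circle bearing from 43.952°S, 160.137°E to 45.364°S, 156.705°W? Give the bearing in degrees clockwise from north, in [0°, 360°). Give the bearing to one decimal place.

Δλ = -156.705 − 160.137 = -316.842°; wrapped into (−180°, 180°]: 43.158°.
θ = atan2( sin Δλ · cos φ₂ , cos φ₁ · sin φ₂ − sin φ₁ · cos φ₂ · cos Δλ )
  = atan2(0.48059, -0.15656) = 108.044° → normalised to [0°, 360°): 108.044°.

108.0°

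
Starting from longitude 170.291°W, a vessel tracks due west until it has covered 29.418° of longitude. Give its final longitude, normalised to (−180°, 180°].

160.291°E

Start at -170.291°; shift −29.418° → -199.709°.
-199.709° lies outside (−180°, 180°]; add 360° → +160.291°.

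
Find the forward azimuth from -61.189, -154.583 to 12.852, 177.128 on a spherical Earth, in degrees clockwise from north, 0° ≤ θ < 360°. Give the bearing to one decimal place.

331.7°

Δλ = 177.128 − -154.583 = 331.711°; wrapped into (−180°, 180°]: -28.289°.
θ = atan2( sin Δλ · cos φ₂ , cos φ₁ · sin φ₂ − sin φ₁ · cos φ₂ · cos Δλ )
  = atan2(-0.46205, 0.85943) = -28.263° → normalised to [0°, 360°): 331.737°.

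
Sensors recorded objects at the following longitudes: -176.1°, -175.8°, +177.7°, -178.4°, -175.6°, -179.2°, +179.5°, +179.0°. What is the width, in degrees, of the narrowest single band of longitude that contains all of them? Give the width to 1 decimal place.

6.7°

Sort the longitudes: -179.2°, -178.4°, -176.1°, -175.8°, -175.6°, +177.7°, +179.0°, +179.5°.
Eastward gaps between consecutive values (wrapping around): 0.8°, 2.3°, 0.3°, 0.2°, 353.3°, 1.3°, 0.5°, 1.3°.
Largest gap = 353.3° ⇒ minimal covering band is its complement: 360° − 353.3° = 6.7°.
Band runs from +177.7° eastward to -175.6°, crossing the antimeridian.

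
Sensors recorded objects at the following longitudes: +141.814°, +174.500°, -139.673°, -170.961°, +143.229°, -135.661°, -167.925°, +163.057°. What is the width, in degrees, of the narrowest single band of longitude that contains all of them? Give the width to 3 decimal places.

82.525°

Sort the longitudes: -170.961°, -167.925°, -139.673°, -135.661°, +141.814°, +143.229°, +163.057°, +174.500°.
Eastward gaps between consecutive values (wrapping around): 3.036°, 28.252°, 4.012°, 277.475°, 1.415°, 19.828°, 11.443°, 14.539°.
Largest gap = 277.475° ⇒ minimal covering band is its complement: 360° − 277.475° = 82.525°.
Band runs from +141.814° eastward to -135.661°, crossing the antimeridian.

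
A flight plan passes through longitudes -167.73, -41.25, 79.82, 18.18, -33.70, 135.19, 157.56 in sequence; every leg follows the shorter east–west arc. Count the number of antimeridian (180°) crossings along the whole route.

Leg 1: -167.73° → -41.25°, shortest Δλ = 126.48° (east) — does not cross 180°.
Leg 2: -41.25° → +79.82°, shortest Δλ = 121.07° (east) — does not cross 180°.
Leg 3: +79.82° → +18.18°, shortest Δλ = -61.64° (west) — does not cross 180°.
Leg 4: +18.18° → -33.70°, shortest Δλ = -51.88° (west) — does not cross 180°.
Leg 5: -33.70° → +135.19°, shortest Δλ = 168.89° (east) — does not cross 180°.
Leg 6: +135.19° → +157.56°, shortest Δλ = 22.37° (east) — does not cross 180°.
Total crossings: 0.

0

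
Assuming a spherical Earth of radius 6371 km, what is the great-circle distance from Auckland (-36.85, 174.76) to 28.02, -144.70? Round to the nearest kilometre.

8364 km

Δλ = -144.70 − 174.76 = -319.46°; wrapped into (−180°, 180°]: 40.54°.
Δφ = 28.02 − -36.85 = 64.87°.
a = sin²(Δφ/2) + cos φ₁ · cos φ₂ · sin²(Δλ/2) = 0.372449.
c = 2·atan2(√a, √(1−a)) = 1.31284 rad → d = 6371·c ≈ 8364.13 km.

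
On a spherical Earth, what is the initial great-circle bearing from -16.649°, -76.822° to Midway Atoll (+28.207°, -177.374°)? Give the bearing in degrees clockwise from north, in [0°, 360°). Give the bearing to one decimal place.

Δλ = -177.374 − -76.822 = -100.552°.
θ = atan2( sin Δλ · cos φ₂ , cos φ₁ · sin φ₂ − sin φ₁ · cos φ₂ · cos Δλ )
  = atan2(-0.86634, 0.40661) = -64.858° → normalised to [0°, 360°): 295.142°.

295.1°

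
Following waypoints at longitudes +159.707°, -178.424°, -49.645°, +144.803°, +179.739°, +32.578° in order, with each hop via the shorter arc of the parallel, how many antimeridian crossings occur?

Leg 1: +159.707° → -178.424°, shortest Δλ = 21.869° (east) — crosses 180°.
Leg 2: -178.424° → -49.645°, shortest Δλ = 128.779° (east) — does not cross 180°.
Leg 3: -49.645° → +144.803°, shortest Δλ = -165.552° (west) — crosses 180°.
Leg 4: +144.803° → +179.739°, shortest Δλ = 34.936° (east) — does not cross 180°.
Leg 5: +179.739° → +32.578°, shortest Δλ = -147.161° (west) — does not cross 180°.
Total crossings: 2.

2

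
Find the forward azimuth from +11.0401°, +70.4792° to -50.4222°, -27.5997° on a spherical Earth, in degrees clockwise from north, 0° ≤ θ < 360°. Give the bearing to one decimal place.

Δλ = -27.5997 − 70.4792 = -98.0789°.
θ = atan2( sin Δλ · cos φ₂ , cos φ₁ · sin φ₂ − sin φ₁ · cos φ₂ · cos Δλ )
  = atan2(-0.63080, -0.73935) = -139.530° → normalised to [0°, 360°): 220.470°.

220.5°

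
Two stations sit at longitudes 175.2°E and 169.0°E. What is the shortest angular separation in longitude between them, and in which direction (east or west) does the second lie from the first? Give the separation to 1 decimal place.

Raw difference: 169.0 − 175.2 = -6.2°.
Normalise into (−180°, 180°]: -6.2° stays -6.2°.
Negative ⇒ the second point lies to the west; separation 6.2°.

6.2° west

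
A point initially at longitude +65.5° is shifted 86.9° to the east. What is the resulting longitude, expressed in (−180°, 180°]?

+152.4°

Start at +65.5°; shift +86.9° → +152.4°.
+152.4° already lies in (−180°, 180°].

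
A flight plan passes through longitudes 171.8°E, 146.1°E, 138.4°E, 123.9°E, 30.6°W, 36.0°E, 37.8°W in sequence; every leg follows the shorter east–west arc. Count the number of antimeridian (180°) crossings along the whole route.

Leg 1: +171.8° → +146.1°, shortest Δλ = -25.7° (west) — does not cross 180°.
Leg 2: +146.1° → +138.4°, shortest Δλ = -7.7° (west) — does not cross 180°.
Leg 3: +138.4° → +123.9°, shortest Δλ = -14.5° (west) — does not cross 180°.
Leg 4: +123.9° → -30.6°, shortest Δλ = -154.5° (west) — does not cross 180°.
Leg 5: -30.6° → +36.0°, shortest Δλ = 66.6° (east) — does not cross 180°.
Leg 6: +36.0° → -37.8°, shortest Δλ = -73.8° (west) — does not cross 180°.
Total crossings: 0.

0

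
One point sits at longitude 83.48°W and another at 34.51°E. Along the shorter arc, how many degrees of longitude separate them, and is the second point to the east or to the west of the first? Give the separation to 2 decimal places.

117.99° east

Raw difference: 34.51 − -83.48 = 117.99°.
Normalise into (−180°, 180°]: 117.99° stays 117.99°.
Positive ⇒ the second point lies to the east; separation 117.99°.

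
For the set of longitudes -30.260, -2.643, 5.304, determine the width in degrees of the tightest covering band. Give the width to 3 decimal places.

35.564°

Sort the longitudes: -30.260°, -2.643°, +5.304°.
Eastward gaps between consecutive values (wrapping around): 27.617°, 7.947°, 324.436°.
Largest gap = 324.436° ⇒ minimal covering band is its complement: 360° − 324.436° = 35.564°.
Band runs from -30.260° eastward to +5.304°.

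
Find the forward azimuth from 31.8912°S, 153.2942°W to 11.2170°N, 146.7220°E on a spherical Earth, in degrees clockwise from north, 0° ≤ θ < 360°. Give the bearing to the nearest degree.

Δλ = 146.7220 − -153.2942 = 300.0162°; wrapped into (−180°, 180°]: -59.9838°.
θ = atan2( sin Δλ · cos φ₂ , cos φ₁ · sin φ₂ − sin φ₁ · cos φ₂ · cos Δλ )
  = atan2(-0.84934, 0.42440) = -63.450° → normalised to [0°, 360°): 296.550°.

297°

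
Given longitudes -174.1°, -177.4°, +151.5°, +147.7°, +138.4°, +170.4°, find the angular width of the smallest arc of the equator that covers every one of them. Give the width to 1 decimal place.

47.5°

Sort the longitudes: -177.4°, -174.1°, +138.4°, +147.7°, +151.5°, +170.4°.
Eastward gaps between consecutive values (wrapping around): 3.3°, 312.5°, 9.3°, 3.8°, 18.9°, 12.2°.
Largest gap = 312.5° ⇒ minimal covering band is its complement: 360° − 312.5° = 47.5°.
Band runs from +138.4° eastward to -174.1°, crossing the antimeridian.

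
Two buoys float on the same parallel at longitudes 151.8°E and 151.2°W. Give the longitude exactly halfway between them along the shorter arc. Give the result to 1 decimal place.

179.7°W

Signed shortest Δλ from +151.8° to -151.2° is +57.0°.
Midpoint longitude = +151.8° + (+57.0°)/2 = +151.8° + 28.5° = +180.3°.
Normalise into (−180°, 180°]: -179.7°.
(The naïve average (+151.8 + -151.2)/2 = 0.3° is on the wrong side of the globe.)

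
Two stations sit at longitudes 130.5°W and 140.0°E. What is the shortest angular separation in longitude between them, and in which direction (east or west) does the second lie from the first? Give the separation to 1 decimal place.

89.5° west

Raw difference: 140.0 − -130.5 = 270.5°.
Normalise into (−180°, 180°]: 270.5° − 360° = -89.5°.
Negative ⇒ the second point lies to the west; separation 89.5°.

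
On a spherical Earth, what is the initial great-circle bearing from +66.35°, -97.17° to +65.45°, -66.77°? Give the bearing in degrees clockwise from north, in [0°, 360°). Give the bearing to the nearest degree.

80°

Δλ = -66.77 − -97.17 = 30.40°.
θ = atan2( sin Δλ · cos φ₂ , cos φ₁ · sin φ₂ − sin φ₁ · cos φ₂ · cos Δλ )
  = atan2(0.21025, 0.03662) = 80.120° → normalised to [0°, 360°): 80.120°.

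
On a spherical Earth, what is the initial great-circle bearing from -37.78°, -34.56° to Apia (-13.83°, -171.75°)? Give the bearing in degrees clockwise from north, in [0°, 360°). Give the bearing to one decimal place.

Δλ = -171.75 − -34.56 = -137.19°.
θ = atan2( sin Δλ · cos φ₂ , cos φ₁ · sin φ₂ − sin φ₁ · cos φ₂ · cos Δλ )
  = atan2(-0.65987, -0.62534) = -133.461° → normalised to [0°, 360°): 226.539°.

226.5°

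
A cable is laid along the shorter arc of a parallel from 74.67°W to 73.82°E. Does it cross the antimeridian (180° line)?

No

Signed shortest Δλ = ((73.82 − -74.67 + 180) mod 360) − 180 = 148.49°.
Going east by 148.49° from -74.67° reaches +73.82° without touching 180°.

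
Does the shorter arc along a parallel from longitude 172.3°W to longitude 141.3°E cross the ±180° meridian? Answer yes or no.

Yes

Naïve |141.3 − -172.3| = 313.6° > 180°, so the shorter arc goes the other way round — across 180°.
Signed shortest Δλ = ((141.3 − -172.3 + 180) mod 360) − 180 = -46.4°.
Going west by 46.4° from -172.3° passes through 180° before reaching +141.3°.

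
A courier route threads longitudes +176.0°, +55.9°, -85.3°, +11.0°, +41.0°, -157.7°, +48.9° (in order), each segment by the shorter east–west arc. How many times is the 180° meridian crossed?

Leg 1: +176.0° → +55.9°, shortest Δλ = -120.1° (west) — does not cross 180°.
Leg 2: +55.9° → -85.3°, shortest Δλ = -141.2° (west) — does not cross 180°.
Leg 3: -85.3° → +11.0°, shortest Δλ = 96.3° (east) — does not cross 180°.
Leg 4: +11.0° → +41.0°, shortest Δλ = 30.0° (east) — does not cross 180°.
Leg 5: +41.0° → -157.7°, shortest Δλ = 161.3° (east) — crosses 180°.
Leg 6: -157.7° → +48.9°, shortest Δλ = -153.4° (west) — crosses 180°.
Total crossings: 2.

2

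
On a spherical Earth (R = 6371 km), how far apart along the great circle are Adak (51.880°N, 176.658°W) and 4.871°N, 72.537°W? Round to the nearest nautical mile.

Δλ = -72.537 − -176.658 = 104.121°.
Δφ = 4.871 − 51.880 = -47.009°.
a = sin²(Δφ/2) + cos φ₁ · cos φ₂ · sin²(Δλ/2) = 0.541630.
c = 2·atan2(√a, √(1−a)) = 1.65415 rad → d = 6371·c ≈ 10538.60 km ≈ 5690.39 nmi.

5690 nmi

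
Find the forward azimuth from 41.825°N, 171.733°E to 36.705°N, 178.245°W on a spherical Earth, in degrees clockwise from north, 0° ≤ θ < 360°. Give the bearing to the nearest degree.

Δλ = -178.245 − 171.733 = -349.978°; wrapped into (−180°, 180°]: 10.022°.
θ = atan2( sin Δλ · cos φ₂ , cos φ₁ · sin φ₂ − sin φ₁ · cos φ₂ · cos Δλ )
  = atan2(0.13952, -0.08108) = 120.163° → normalised to [0°, 360°): 120.163°.

120°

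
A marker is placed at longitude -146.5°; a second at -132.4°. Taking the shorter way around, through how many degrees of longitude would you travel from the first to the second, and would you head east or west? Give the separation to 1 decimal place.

Raw difference: -132.4 − -146.5 = 14.1°.
Normalise into (−180°, 180°]: 14.1° stays 14.1°.
Positive ⇒ the second point lies to the east; separation 14.1°.

14.1° east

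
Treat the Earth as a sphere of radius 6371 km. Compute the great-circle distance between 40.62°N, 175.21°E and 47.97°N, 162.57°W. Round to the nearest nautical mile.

1047 nmi

Δλ = -162.57 − 175.21 = -337.78°; wrapped into (−180°, 180°]: 22.22°.
Δφ = 47.97 − 40.62 = 7.35°.
a = sin²(Δφ/2) + cos φ₁ · cos φ₂ · sin²(Δλ/2) = 0.022978.
c = 2·atan2(√a, √(1−a)) = 0.30434 rad → d = 6371·c ≈ 1938.97 km ≈ 1046.96 nmi.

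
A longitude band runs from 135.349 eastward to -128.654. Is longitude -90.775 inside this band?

Band width going east from +135.349° to -128.654°: ((-128.654 − 135.349) mod 360) = 95.997°.
Offset of -90.775° east of the west edge: ((-90.775 − 135.349) mod 360) = 133.876°.
133.876° > 95.997° ⇒ outside.

No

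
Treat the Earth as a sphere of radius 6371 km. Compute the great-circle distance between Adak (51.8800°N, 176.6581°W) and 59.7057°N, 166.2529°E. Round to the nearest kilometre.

1371 km

Δλ = 166.2529 − -176.6581 = 342.9110°; wrapped into (−180°, 180°]: -17.0890°.
Δφ = 59.7057 − 51.8800 = 7.8257°.
a = sin²(Δφ/2) + cos φ₁ · cos φ₂ · sin²(Δλ/2) = 0.011531.
c = 2·atan2(√a, √(1−a)) = 0.21518 rad → d = 6371·c ≈ 1370.90 km.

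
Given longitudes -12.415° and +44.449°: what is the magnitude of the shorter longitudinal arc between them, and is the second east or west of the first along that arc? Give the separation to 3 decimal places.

56.864° east

Raw difference: 44.449 − -12.415 = 56.864°.
Normalise into (−180°, 180°]: 56.864° stays 56.864°.
Positive ⇒ the second point lies to the east; separation 56.864°.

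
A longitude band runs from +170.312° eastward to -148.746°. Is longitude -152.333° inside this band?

Band width going east from +170.312° to -148.746°: ((-148.746 − 170.312) mod 360) = 40.942°.
Offset of -152.333° east of the west edge: ((-152.333 − 170.312) mod 360) = 37.355°.
37.355° ≤ 40.942° ⇒ inside.

Yes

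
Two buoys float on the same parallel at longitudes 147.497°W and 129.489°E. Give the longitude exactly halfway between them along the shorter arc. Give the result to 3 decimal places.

Signed shortest Δλ from -147.497° to +129.489° is -83.014°.
Midpoint longitude = -147.497° + (-83.014°)/2 = -147.497° − 41.507° = -189.004°.
Normalise into (−180°, 180°]: +170.996°.
(The naïve average (-147.497 + +129.489)/2 = -9.004° is on the wrong side of the globe.)

170.996°E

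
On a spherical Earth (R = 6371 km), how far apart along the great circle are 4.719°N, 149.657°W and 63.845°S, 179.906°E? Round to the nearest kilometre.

Δλ = 179.906 − -149.657 = 329.563°; wrapped into (−180°, 180°]: -30.437°.
Δφ = -63.845 − 4.719 = -68.564°.
a = sin²(Δφ/2) + cos φ₁ · cos φ₂ · sin²(Δλ/2) = 0.347540.
c = 2·atan2(√a, √(1−a)) = 1.26094 rad → d = 6371·c ≈ 8033.46 km.

8033 km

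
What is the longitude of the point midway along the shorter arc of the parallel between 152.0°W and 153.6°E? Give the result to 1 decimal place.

Signed shortest Δλ from -152.0° to +153.6° is -54.4°.
Midpoint longitude = -152.0° + (-54.4°)/2 = -152.0° − 27.2° = -179.2°.
(The naïve average (-152.0 + +153.6)/2 = 0.8° is on the wrong side of the globe.)

179.2°W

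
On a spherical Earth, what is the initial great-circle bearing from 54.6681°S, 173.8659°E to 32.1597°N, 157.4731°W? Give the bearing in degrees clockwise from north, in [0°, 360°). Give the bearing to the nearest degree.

Δλ = -157.4731 − 173.8659 = -331.3390°; wrapped into (−180°, 180°]: 28.6610°.
θ = atan2( sin Δλ · cos φ₂ , cos φ₁ · sin φ₂ − sin φ₁ · cos φ₂ · cos Δλ )
  = atan2(0.40604, 0.91385) = 23.956° → normalised to [0°, 360°): 23.956°.

24°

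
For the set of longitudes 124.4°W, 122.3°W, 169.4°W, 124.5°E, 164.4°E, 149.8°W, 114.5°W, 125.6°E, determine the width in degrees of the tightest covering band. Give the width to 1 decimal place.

121.0°

Sort the longitudes: -169.4°, -149.8°, -124.4°, -122.3°, -114.5°, +124.5°, +125.6°, +164.4°.
Eastward gaps between consecutive values (wrapping around): 19.6°, 25.4°, 2.1°, 7.8°, 239.0°, 1.1°, 38.8°, 26.2°.
Largest gap = 239.0° ⇒ minimal covering band is its complement: 360° − 239.0° = 121.0°.
Band runs from +124.5° eastward to -114.5°, crossing the antimeridian.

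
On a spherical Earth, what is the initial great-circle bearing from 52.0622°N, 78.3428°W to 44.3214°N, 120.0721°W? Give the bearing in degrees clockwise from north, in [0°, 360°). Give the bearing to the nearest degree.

Δλ = -120.0721 − -78.3428 = -41.7293°.
θ = atan2( sin Δλ · cos φ₂ , cos φ₁ · sin φ₂ − sin φ₁ · cos φ₂ · cos Δλ )
  = atan2(-0.47620, 0.00846) = -88.982° → normalised to [0°, 360°): 271.018°.

271°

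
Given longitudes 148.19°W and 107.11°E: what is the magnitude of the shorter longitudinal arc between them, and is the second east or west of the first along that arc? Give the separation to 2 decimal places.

Raw difference: 107.11 − -148.19 = 255.3°.
Normalise into (−180°, 180°]: 255.3° − 360° = -104.7°.
Negative ⇒ the second point lies to the west; separation 104.70°.

104.70° west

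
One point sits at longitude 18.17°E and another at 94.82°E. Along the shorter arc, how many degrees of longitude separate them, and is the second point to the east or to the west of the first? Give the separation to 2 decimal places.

Raw difference: 94.82 − 18.17 = 76.65°.
Normalise into (−180°, 180°]: 76.65° stays 76.65°.
Positive ⇒ the second point lies to the east; separation 76.65°.

76.65° east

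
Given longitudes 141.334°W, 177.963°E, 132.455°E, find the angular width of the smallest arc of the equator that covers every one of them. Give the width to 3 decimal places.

Sort the longitudes: -141.334°, +132.455°, +177.963°.
Eastward gaps between consecutive values (wrapping around): 273.789°, 45.508°, 40.703°.
Largest gap = 273.789° ⇒ minimal covering band is its complement: 360° − 273.789° = 86.211°.
Band runs from +132.455° eastward to -141.334°, crossing the antimeridian.

86.211°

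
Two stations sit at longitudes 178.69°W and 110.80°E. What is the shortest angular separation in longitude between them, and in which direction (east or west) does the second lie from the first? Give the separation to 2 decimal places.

70.51° west

Raw difference: 110.80 − -178.69 = 289.49°.
Normalise into (−180°, 180°]: 289.49° − 360° = -70.51°.
Negative ⇒ the second point lies to the west; separation 70.51°.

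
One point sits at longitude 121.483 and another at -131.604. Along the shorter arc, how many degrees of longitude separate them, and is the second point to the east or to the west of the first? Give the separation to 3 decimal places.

Raw difference: -131.604 − 121.483 = -253.087°.
Normalise into (−180°, 180°]: -253.087° + 360° = 106.913°.
Positive ⇒ the second point lies to the east; separation 106.913°.

106.913° east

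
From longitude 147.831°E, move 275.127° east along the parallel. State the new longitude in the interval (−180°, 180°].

Start at +147.831°; shift +275.127° → +422.958°.
+422.958° lies outside (−180°, 180°]; subtract 360° → +62.958°.

62.958°E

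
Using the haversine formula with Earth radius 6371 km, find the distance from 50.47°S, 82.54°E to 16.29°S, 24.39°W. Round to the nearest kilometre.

Δλ = -24.39 − 82.54 = -106.93°.
Δφ = -16.29 − -50.47 = 34.18°.
a = sin²(Δφ/2) + cos φ₁ · cos φ₂ · sin²(Δλ/2) = 0.480779.
c = 2·atan2(√a, √(1−a)) = 1.53235 rad → d = 6371·c ≈ 9762.57 km.

9763 km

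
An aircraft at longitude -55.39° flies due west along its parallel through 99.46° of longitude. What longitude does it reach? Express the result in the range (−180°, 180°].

-154.85°

Start at -55.39°; shift −99.46° → -154.85°.
-154.85° already lies in (−180°, 180°].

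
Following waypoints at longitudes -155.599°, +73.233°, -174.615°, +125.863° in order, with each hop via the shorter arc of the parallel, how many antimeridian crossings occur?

Leg 1: -155.599° → +73.233°, shortest Δλ = -131.168° (west) — crosses 180°.
Leg 2: +73.233° → -174.615°, shortest Δλ = 112.152° (east) — crosses 180°.
Leg 3: -174.615° → +125.863°, shortest Δλ = -59.522° (west) — crosses 180°.
Total crossings: 3.

3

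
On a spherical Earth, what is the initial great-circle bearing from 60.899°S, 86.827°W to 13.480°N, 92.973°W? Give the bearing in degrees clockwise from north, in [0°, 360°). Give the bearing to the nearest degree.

354°

Δλ = -92.973 − -86.827 = -6.146°.
θ = atan2( sin Δλ · cos φ₂ , cos φ₁ · sin φ₂ − sin φ₁ · cos φ₂ · cos Δλ )
  = atan2(-0.10411, 0.95818) = -6.201° → normalised to [0°, 360°): 353.799°.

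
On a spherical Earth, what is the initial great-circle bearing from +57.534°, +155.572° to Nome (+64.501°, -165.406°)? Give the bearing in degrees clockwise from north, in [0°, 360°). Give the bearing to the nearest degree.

Δλ = -165.406 − 155.572 = -320.978°; wrapped into (−180°, 180°]: 39.022°.
θ = atan2( sin Δλ · cos φ₂ , cos φ₁ · sin φ₂ − sin φ₁ · cos φ₂ · cos Δλ )
  = atan2(0.27105, 0.20233) = 53.260° → normalised to [0°, 360°): 53.260°.

53°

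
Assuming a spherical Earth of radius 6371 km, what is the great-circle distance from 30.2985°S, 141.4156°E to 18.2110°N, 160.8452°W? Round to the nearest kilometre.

Δλ = -160.8452 − 141.4156 = -302.2608°; wrapped into (−180°, 180°]: 57.7392°.
Δφ = 18.2110 − -30.2985 = 48.5095°.
a = sin²(Δφ/2) + cos φ₁ · cos φ₂ · sin²(Δλ/2) = 0.359943.
c = 2·atan2(√a, √(1−a)) = 1.28688 rad → d = 6371·c ≈ 8198.73 km.

8199 km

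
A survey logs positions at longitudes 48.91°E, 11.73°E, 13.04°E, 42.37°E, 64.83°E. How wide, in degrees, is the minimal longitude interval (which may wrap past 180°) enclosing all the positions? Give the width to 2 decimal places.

53.10°

Sort the longitudes: +11.73°, +13.04°, +42.37°, +48.91°, +64.83°.
Eastward gaps between consecutive values (wrapping around): 1.31°, 29.33°, 6.54°, 15.92°, 306.90°.
Largest gap = 306.90° ⇒ minimal covering band is its complement: 360° − 306.90° = 53.10°.
Band runs from +11.73° eastward to +64.83°.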